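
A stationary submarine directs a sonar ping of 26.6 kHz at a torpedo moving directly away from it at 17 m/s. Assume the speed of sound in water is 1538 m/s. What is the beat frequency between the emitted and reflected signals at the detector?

582 Hz

At the torpedo (a moving observer), f₁ = f₀ · (v − u)/v = 26.6 × 1521/1538 ≈ 26.306 kHz.
On reflection it acts as a source moving away from the stationary detector: f₂ = f₁ · v/(v + u) = 26.306 × 1538/1555 ≈ 26.018 kHz.
Equivalently f₂ = f₀ · (v − u)/(v + u).
Beat frequency (with f₀ = 26600 Hz): |f₂ − f₀| = 2u·f₀/(v + u) = 2 × 17 × 26600/1555 ≈ 582 Hz.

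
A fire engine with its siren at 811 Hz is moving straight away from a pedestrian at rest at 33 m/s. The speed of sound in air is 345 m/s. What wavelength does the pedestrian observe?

46.6 cm

Only the source moves, away from the listener, so f' = f · v/(v + v_s).
f' = 811 × 345/(345 + 33) ≈ 740 Hz.
λ' = v/f' = 345/740.198 ≈ 46.6 cm.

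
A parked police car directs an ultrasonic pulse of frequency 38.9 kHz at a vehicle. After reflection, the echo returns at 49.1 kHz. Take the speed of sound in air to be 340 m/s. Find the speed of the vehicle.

Double Doppler shift off a moving reflector: f₂ = f₀ · (v + u)/(v − u) (u > 0 toward emitter).
Rearranging, u = v · (f₂ − f₀)/(f₂ + f₀) = 340 × 10.2/88.0 ≈ 39 m/s.
So the vehicle is moving at 39 m/s toward the emitter.

39 m/s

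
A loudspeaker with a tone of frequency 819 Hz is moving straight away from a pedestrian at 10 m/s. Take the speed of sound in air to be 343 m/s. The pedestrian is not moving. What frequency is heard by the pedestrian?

796 Hz

Moving source, stationary observer: f' = f · v/(v + v_s) since the source is receding.
f' = 819 × 343/(343 + 10) = 819 × 343/353 ≈ 796 Hz.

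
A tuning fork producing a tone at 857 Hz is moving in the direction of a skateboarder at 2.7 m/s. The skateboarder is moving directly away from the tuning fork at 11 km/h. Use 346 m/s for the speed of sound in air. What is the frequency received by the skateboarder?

856 Hz

11 km/h = 3.056 m/s.
General Doppler shift: f' = f · (v − v_o)/(v − v_s).
f' = 857 × (346 − 3.056)/(346 − 2.7) = 857 × 342.94/343.3 ≈ 856 Hz.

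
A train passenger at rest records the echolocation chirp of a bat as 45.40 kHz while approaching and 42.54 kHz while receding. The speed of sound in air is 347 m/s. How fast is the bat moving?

f₁/f₂ = (v + v_s)/(v − v_s), so v_s = v · (f₁ − f₂)/(f₁ + f₂).
v_s = 347 × (45.40 − 42.54)/(45.40 + 42.54) = 347 × 2.86/87.94 ≈ 11.3 m/s.

11.3 m/s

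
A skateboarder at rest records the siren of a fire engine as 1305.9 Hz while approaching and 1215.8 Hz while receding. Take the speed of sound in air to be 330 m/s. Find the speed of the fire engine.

11.8 m/s

f₁/f₂ = (v + v_s)/(v − v_s), so v_s = v · (f₁ − f₂)/(f₁ + f₂).
v_s = 330 × (1305.9 − 1215.8)/(1305.9 + 1215.8) = 330 × 90.1/2521.7 ≈ 11.8 m/s.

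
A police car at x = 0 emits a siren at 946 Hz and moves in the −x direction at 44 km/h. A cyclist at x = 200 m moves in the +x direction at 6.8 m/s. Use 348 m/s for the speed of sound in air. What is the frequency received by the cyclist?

896 Hz

44 km/h = 12.22 m/s.
The observer lies on the +x side, so the source is heading away from the observer and the observer is heading away from the source.
General Doppler shift: f' = f · (v − v_o)/(v + v_s).
f' = 946 × (348 − 6.8)/(348 + 12.22) = 946 × 341.2/360.22 ≈ 896 Hz.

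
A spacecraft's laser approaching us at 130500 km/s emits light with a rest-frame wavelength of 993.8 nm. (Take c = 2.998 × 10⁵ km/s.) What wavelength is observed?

623.4 nm

β = v/c = 130500/299800 = 0.4353.
Relativistic Doppler for wavelength: λ' = λ₀ · √((1 − β)/(1 + β)).
λ' = 993.8 × √(0.5647/1.4353) = 993.8 × 0.62725 ≈ 623.4 nm.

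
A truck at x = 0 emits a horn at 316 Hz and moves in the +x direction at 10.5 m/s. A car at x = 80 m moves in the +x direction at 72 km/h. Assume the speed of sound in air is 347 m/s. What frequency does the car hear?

307 Hz

72 km/h = 20 m/s.
The observer lies on the +x side, so the source is heading toward the observer and the observer is heading away from the source.
With source approaching and observer receding, f' = f · (v − v_o)/(v − v_s).
f' = 316 × (347 − 20)/(347 − 10.5) = 316 × 327/336.5 ≈ 307 Hz.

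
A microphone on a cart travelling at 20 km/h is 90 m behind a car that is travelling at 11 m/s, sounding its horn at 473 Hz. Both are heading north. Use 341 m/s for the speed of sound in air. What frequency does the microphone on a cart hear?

466 Hz

20 km/h = 5.556 m/s.
The microphone on a cart is behind, so the car is moving away from it while the microphone on a cart is moving toward the car.
General Doppler shift: f' = f · (v + v_o)/(v + v_s).
f' = 473 × (341 + 5.556)/(341 + 11) = 473 × 346.56/352 ≈ 466 Hz.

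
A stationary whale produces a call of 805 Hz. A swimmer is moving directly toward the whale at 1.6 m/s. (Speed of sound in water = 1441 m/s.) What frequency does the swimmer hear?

806 Hz

Only the observer moves, toward the source, so f' = f · (v + v_o)/v.
f' = 805 × (1441 + 1.6)/1441 = 805 × 1442.6/1441 ≈ 806 Hz.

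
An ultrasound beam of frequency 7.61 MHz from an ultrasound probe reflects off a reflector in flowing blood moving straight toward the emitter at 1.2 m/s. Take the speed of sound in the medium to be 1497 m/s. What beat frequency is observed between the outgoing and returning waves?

At the reflector in flowing blood (a moving observer), f₁ = f₀ · (v + u)/v = 7.61 × 1498.2/1497 ≈ 7.61610 MHz.
The reflection then acts as a moving source: f₂ = f₁ · v/(v − u) ≈ 7.62221 MHz.
Equivalently f₂ = f₀ · (v + u)/(v − u).
Beat frequency (with f₀ = 7610000 Hz): |f₂ − f₀| = 2u·f₀/(v − u) = 2 × 1.2 × 7610000/1495.8 ≈ 12210 Hz.

12210 Hz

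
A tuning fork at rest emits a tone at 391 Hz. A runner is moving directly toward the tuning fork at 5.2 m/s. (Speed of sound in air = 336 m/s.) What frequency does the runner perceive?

Only the observer moves, toward the source, so f' = f · (v + v_o)/v.
f' = 391 × (336 + 5.2)/336 = 391 × 341.2/336 ≈ 397 Hz.

397 Hz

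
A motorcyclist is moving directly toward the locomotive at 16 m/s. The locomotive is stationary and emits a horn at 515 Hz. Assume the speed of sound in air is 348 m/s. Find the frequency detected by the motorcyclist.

Only the observer moves, toward the source, so f' = f · (v + v_o)/v.
f' = 515 × (348 + 16)/348 = 515 × 364/348 ≈ 539 Hz.

539 Hz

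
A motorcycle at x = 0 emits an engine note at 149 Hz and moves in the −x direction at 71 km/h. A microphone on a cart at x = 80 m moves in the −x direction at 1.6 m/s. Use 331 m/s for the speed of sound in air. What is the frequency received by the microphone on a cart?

141 Hz

71 km/h = 19.72 m/s.
The observer lies on the +x side, so the source is heading away from the observer and the observer is heading toward the source.
General Doppler shift: f' = f · (v + v_o)/(v + v_s).
f' = 149 × (331 + 1.6)/(331 + 19.72) = 149 × 332.6/350.72 ≈ 141 Hz.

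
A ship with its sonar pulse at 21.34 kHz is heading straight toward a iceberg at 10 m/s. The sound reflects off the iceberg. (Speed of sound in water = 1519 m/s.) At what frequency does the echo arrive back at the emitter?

The iceberg receives the sound from a moving source: f₁ = f₀ · v/(v − v_e) = 21.34 × 1519/1509 ≈ 21.5 kHz.
On the return leg the ship is a moving observer: f₂ = f₁ · (v + v_e)/v = 21.5 × 1529/1519 ≈ 21.6 kHz.
Equivalently f₂ = f₀ · (v + v_e)/(v − v_e).

21.6 kHz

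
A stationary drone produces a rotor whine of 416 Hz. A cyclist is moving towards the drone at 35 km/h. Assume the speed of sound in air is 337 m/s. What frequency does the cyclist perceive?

428 Hz

35 km/h = 9.722 m/s.
Moving observer, stationary source: f' = f · (v + v_o)/v.
f' = 416 × (337 + 9.722)/337 = 416 × 346.72/337 ≈ 428 Hz.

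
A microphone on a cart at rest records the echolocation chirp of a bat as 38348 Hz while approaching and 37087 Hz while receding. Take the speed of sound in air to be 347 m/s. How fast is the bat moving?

f₁/f₂ = (v + v_s)/(v − v_s), so v_s = v · (f₁ − f₂)/(f₁ + f₂).
v_s = 347 × (38348 − 37087)/(38348 + 37087) = 347 × 1261/75435 ≈ 5.8 m/s.

5.8 m/s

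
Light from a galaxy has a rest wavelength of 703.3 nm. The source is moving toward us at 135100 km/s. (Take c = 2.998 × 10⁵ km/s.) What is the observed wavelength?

432.8 nm

β = v/c = 135100/299800 = 0.4506.
Relativistic Doppler for wavelength: λ' = λ₀ · √((1 − β)/(1 + β)).
λ' = 703.3 × √(0.5494/1.4506) = 703.3 × 0.61539 ≈ 432.8 nm.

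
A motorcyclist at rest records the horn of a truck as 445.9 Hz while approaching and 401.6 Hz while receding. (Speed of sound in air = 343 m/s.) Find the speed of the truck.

17.9 m/s

f₁/f₂ = (v + v_s)/(v − v_s), so v_s = v · (f₁ − f₂)/(f₁ + f₂).
v_s = 343 × (445.9 − 401.6)/(445.9 + 401.6) = 343 × 44.3/847.5 ≈ 17.9 m/s.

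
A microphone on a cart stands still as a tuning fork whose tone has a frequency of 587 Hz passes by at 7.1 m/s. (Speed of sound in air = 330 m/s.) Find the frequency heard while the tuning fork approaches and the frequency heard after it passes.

600 Hz approaching; 575 Hz receding

Approaching: f₁ = f · v/(v − v_s) = 587 × 330/322.9 ≈ 600 Hz.
Receding: f₂ = f · v/(v + v_s) = 587 × 330/337.1 ≈ 575 Hz.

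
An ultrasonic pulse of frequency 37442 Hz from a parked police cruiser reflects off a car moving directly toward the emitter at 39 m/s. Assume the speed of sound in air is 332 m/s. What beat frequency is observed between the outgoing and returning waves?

9967 Hz

At the car (a moving observer), f₁ = f₀ · (v + u)/v = 37442 × 371/332 ≈ 41840 Hz.
The reflection then acts as a moving source: f₂ = f₁ · v/(v − u) ≈ 47409 Hz.
Beat frequency: |f₂ − f₀| = 2u·f₀/(v − u) = 2 × 39 × 37442/293 ≈ 9967 Hz.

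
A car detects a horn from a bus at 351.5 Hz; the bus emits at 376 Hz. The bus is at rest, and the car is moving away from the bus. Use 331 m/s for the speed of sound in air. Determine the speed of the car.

f' = f · (v − v_o)/v ⇒ v_o = v · |f'/f − 1|.
v_o = 331 × |351.5/376 − 1| = 331 × 0.06516 ≈ 21.6 m/s.

21.6 m/s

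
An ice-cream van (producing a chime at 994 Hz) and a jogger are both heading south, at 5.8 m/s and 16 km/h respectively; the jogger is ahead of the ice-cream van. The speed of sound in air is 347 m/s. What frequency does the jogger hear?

998 Hz

16 km/h = 4.444 m/s.
The jogger is ahead, so the ice-cream van is moving toward it while the jogger is moving away from the ice-cream van.
General Doppler shift: f' = f · (v − v_o)/(v − v_s).
f' = 994 × (347 − 4.444)/(347 − 5.8) = 994 × 342.56/341.2 ≈ 998 Hz.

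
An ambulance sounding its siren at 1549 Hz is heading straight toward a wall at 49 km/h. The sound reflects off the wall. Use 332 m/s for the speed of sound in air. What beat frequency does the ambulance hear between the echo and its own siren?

132 Hz

49 km/h = 13.61 m/s.
The wall receives the sound from a moving source: f₁ = f₀ · v/(v − v_e) = 1549 × 332/318.39 ≈ 1615.2 Hz.
On the return leg the ambulance is a moving observer: f₂ = f₁ · (v + v_e)/v = 1615.2 × 345.61/332 ≈ 1681.4 Hz.
Beat against the emitted tone: |f₂ − f₀| = 2v_e·f₀/(v − v_e) = 2 × 13.61 × 1549/318.39 ≈ 132 Hz.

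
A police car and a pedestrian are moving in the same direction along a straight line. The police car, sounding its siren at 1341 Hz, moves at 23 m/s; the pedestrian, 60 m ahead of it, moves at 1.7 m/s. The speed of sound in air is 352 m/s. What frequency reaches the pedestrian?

The pedestrian is ahead, so the police car is moving toward it while the pedestrian is moving away from the police car.
With source approaching and observer receding, f' = f · (v − v_o)/(v − v_s).
f' = 1341 × (352 − 1.7)/(352 − 23) = 1341 × 350.3/329 ≈ 1428 Hz.

1428 Hz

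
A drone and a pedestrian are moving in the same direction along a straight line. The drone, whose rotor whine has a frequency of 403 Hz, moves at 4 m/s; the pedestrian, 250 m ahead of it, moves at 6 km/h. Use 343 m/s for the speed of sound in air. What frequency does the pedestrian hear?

6 km/h = 1.667 m/s.
The pedestrian is ahead, so the drone is moving toward it while the pedestrian is moving away from the drone.
With source approaching and observer receding, f' = f · (v − v_o)/(v − v_s).
f' = 403 × (343 − 1.667)/(343 − 4) = 403 × 341.33/339 ≈ 406 Hz.

406 Hz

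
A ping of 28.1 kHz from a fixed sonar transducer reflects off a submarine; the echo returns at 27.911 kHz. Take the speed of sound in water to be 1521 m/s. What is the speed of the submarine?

5.1 m/s

Double Doppler shift off a moving reflector: f₂ = f₀ · (v + u)/(v − u) (u > 0 toward emitter).
Rearranging, u = v · (f₂ − f₀)/(f₂ + f₀) = 1521 × -0.189/56.011 ≈ -5.1 m/s.
So the submarine is moving at 5.1 m/s away from the emitter.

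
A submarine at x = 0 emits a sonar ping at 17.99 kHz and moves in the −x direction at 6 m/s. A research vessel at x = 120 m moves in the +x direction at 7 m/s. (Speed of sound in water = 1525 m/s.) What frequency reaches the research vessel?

17.84 kHz

The observer lies on the +x side, so the source is heading away from the observer and the observer is heading away from the source.
With source receding and observer receding, f' = f · (v − v_o)/(v + v_s).
f' = 17.99 × (1525 − 7)/(1525 + 6) = 17.99 × 1518/1531 ≈ 17.84 kHz.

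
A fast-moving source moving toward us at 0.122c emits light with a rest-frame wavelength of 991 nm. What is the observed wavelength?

876.6 nm

Relativistic Doppler for wavelength: λ' = λ₀ · √((1 − β)/(1 + β)).
λ' = 991 × √(0.8780/1.1220) = 991 × 0.88461 ≈ 876.6 nm.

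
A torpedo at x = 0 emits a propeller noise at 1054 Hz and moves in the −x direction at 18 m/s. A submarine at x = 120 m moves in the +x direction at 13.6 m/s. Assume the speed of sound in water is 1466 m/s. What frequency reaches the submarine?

The observer lies on the +x side, so the source is heading away from the observer and the observer is heading away from the source.
With source receding and observer receding, f' = f · (v − v_o)/(v + v_s).
f' = 1054 × (1466 − 13.6)/(1466 + 18) = 1054 × 1452.4/1484 ≈ 1032 Hz.

1032 Hz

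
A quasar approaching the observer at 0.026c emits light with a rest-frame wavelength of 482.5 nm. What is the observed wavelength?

Relativistic Doppler for wavelength: λ' = λ₀ · √((1 − β)/(1 + β)).
λ' = 482.5 × √(0.9740/1.0260) = 482.5 × 0.97433 ≈ 470.1 nm.

470.1 nm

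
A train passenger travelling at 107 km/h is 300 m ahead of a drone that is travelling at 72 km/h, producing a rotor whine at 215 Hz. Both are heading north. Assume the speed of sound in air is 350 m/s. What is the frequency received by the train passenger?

72 km/h = 20 m/s; 107 km/h = 29.72 m/s.
The train passenger is ahead, so the drone is moving toward it while the train passenger is moving away from the drone.
General Doppler shift: f' = f · (v − v_o)/(v − v_s).
f' = 215 × (350 − 29.72)/(350 − 20) = 215 × 320.28/330 ≈ 209 Hz.

209 Hz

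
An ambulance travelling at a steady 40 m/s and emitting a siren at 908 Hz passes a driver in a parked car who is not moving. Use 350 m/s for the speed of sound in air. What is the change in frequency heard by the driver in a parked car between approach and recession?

Approaching: f₁ = f · v/(v − v_s) = 908 × 350/310 ≈ 1025 Hz.
Receding: f₂ = f · v/(v + v_s) = 908 × 350/390 ≈ 815 Hz.
Drop: f₁ − f₂ = 2f·v·v_s/(v² − v_s²) = 2 × 908 × 350 × 40/(350² − 40²) ≈ 210 Hz.

210 Hz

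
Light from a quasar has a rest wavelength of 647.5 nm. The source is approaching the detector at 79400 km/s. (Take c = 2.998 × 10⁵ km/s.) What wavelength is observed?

β = v/c = 79400/299800 = 0.2648.
Relativistic Doppler for wavelength: λ' = λ₀ · √((1 − β)/(1 + β)).
λ' = 647.5 × √(0.7352/1.2648) = 647.5 × 0.76238 ≈ 493.6 nm.

493.6 nm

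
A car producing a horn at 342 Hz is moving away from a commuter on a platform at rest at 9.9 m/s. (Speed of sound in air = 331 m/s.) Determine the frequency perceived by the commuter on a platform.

Moving source, stationary observer: f' = f · v/(v + v_s) since the source is receding.
f' = 342 × 331/(331 + 9.9) = 342 × 331/340.9 ≈ 332 Hz.

332 Hz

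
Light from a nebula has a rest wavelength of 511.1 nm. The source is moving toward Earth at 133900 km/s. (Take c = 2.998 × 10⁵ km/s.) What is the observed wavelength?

β = v/c = 133900/299800 = 0.4466.
Relativistic Doppler for wavelength: λ' = λ₀ · √((1 − β)/(1 + β)).
λ' = 511.1 × √(0.5534/1.4466) = 511.1 × 0.61848 ≈ 316.1 nm.

316.1 nm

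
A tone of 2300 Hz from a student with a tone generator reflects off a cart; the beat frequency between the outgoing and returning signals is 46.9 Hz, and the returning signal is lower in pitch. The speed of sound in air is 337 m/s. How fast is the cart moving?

Double Doppler shift off a moving reflector: f₂ = f₀ · (v + u)/(v − u) (u > 0 toward emitter).
Returning signal is lower, so f₂ = f₀ − Δf = 2300 − 46.9 = 2253.1 Hz.
Rearranging, u = v · (f₂ − f₀)/(f₂ + f₀) = 337 × -46.9/4553.1 ≈ -3.5 m/s.
So the cart is moving at 3.5 m/s away from the emitter.

3.5 m/s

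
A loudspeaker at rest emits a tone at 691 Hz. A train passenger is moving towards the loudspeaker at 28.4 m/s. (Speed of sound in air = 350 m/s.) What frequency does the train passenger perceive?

Only the observer moves, toward the source, so f' = f · (v + v_o)/v.
f' = 691 × (350 + 28.4)/350 = 691 × 378.4/350 ≈ 747 Hz.

747 Hz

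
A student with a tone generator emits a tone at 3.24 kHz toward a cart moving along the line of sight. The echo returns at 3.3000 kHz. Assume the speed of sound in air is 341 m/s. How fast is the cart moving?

3.1 m/s

Double Doppler shift off a moving reflector: f₂ = f₀ · (v + u)/(v − u) (u > 0 toward emitter).
Rearranging, u = v · (f₂ − f₀)/(f₂ + f₀) = 341 × 0.0600/6.5400 ≈ 3.1 m/s.
So the cart is moving at 3.1 m/s toward the emitter.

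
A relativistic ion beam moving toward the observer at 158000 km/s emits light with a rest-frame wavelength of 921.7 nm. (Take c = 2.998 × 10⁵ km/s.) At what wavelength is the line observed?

513.0 nm

β = v/c = 158000/299800 = 0.5270.
Relativistic Doppler for wavelength: λ' = λ₀ · √((1 − β)/(1 + β)).
λ' = 921.7 × √(0.4730/1.5270) = 921.7 × 0.55654 ≈ 513.0 nm.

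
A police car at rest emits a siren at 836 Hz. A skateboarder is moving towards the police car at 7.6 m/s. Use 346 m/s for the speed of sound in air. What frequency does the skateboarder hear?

Only the observer moves, toward the source, so f' = f · (v + v_o)/v.
f' = 836 × (346 + 7.6)/346 = 836 × 353.6/346 ≈ 854 Hz.

854 Hz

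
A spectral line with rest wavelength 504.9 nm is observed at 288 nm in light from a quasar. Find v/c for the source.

λ'/λ₀ = 0.5704 < 1 (blueshift), so the source is approaching.
λ'/λ₀ = √((1 − β)/(1 + β)) for an approaching source ⇒ β = (1 − r²)/(1 + r²) with r = λ'/λ₀.
β = (1 − 0.3254)/(1 + 0.3254) ≈ 0.509.

0.509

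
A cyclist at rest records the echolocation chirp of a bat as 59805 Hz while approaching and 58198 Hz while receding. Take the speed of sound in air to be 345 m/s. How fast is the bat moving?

f₁/f₂ = (v + v_s)/(v − v_s), so v_s = v · (f₁ − f₂)/(f₁ + f₂).
v_s = 345 × (59805 − 58198)/(59805 + 58198) = 345 × 1607/118003 ≈ 4.7 m/s.

4.7 m/s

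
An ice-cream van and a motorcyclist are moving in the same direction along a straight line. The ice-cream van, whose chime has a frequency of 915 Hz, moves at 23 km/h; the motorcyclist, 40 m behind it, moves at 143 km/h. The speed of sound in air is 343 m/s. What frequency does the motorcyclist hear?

1002 Hz

23 km/h = 6.389 m/s; 143 km/h = 39.72 m/s.
The motorcyclist is behind, so the ice-cream van is moving away from it while the motorcyclist is moving toward the ice-cream van.
Both move, so f' = f · (v + v_o)/(v + v_s).
f' = 915 × (343 + 39.72)/(343 + 6.389) = 915 × 382.72/349.39 ≈ 1002 Hz.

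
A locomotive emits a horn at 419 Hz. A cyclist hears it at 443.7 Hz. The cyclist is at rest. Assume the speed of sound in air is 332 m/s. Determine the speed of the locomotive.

18.5 m/s

f' > f, so the locomotive is approaching.
f' = f · v/(v − v_s) ⇒ v_s = v · |1 − f/f'|.
v_s = 332 × |1 − 419/443.7| = 332 × 0.05567 ≈ 18.5 m/s.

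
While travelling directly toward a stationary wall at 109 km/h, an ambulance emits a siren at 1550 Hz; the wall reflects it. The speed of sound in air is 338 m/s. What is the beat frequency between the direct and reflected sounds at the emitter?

109 km/h = 30.28 m/s.
The wall receives the sound from a moving source: f₁ = f₀ · v/(v − v_e) = 1550 × 338/307.72 ≈ 1703 Hz.
On the return leg the ambulance is a moving observer: f₂ = f₁ · (v + v_e)/v = 1703 × 368.28/338 ≈ 1855 Hz.
Equivalently f₂ = f₀ · (v + v_e)/(v − v_e).
Beat against the emitted tone: |f₂ − f₀| = 2v_e·f₀/(v − v_e) = 2 × 30.28 × 1550/307.72 ≈ 305 Hz.

305 Hz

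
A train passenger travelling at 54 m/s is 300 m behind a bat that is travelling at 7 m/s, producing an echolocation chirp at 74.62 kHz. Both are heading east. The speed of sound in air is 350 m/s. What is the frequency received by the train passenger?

84.4 kHz

The train passenger is behind, so the bat is moving away from it while the train passenger is moving toward the bat.
General Doppler shift: f' = f · (v + v_o)/(v + v_s).
f' = 74.62 × (350 + 54)/(350 + 7) = 74.62 × 404/357 ≈ 84.4 kHz.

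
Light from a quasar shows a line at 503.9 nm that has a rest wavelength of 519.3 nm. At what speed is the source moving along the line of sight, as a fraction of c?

0.030c

λ'/λ₀ = 0.9703 < 1 (blueshift), so the source is approaching.
λ'/λ₀ = √((1 − β)/(1 + β)) for an approaching source ⇒ β = (1 − r²)/(1 + r²) with r = λ'/λ₀.
β = (1 − 0.9416)/(1 + 0.9416) ≈ 0.030.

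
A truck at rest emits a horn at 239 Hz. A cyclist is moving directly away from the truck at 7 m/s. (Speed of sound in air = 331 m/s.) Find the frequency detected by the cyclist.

Only the observer moves, away from the source, so f' = f · (v − v_o)/v.
f' = 239 × (331 − 7)/331 = 239 × 324/331 ≈ 234 Hz.

234 Hz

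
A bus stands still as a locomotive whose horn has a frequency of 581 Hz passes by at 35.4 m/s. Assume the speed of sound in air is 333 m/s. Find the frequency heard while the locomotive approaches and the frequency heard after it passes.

Approaching: f₁ = f · v/(v − v_s) = 581 × 333/297.6 ≈ 650 Hz.
Receding: f₂ = f · v/(v + v_s) = 581 × 333/368.4 ≈ 525 Hz.

650 Hz approaching; 525 Hz receding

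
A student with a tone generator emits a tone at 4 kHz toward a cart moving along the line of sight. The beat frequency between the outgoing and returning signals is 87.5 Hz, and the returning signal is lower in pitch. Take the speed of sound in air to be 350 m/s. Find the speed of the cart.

Double Doppler shift off a moving reflector: f₂ = f₀ · (v + u)/(v − u) (u > 0 toward emitter).
Returning signal is lower, so f₂ = f₀ − Δf = 4000 − 87.5 = 3912.5 Hz.
Rearranging, u = v · (f₂ − f₀)/(f₂ + f₀) = 350 × -87.5/7912.5 ≈ -3.9 m/s.
So the cart is moving at 3.9 m/s away from the emitter.

3.9 m/s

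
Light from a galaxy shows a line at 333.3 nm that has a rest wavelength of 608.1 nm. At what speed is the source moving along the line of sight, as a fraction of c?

0.538

λ'/λ₀ = 0.5481 < 1 (blueshift), so the source is approaching.
λ'/λ₀ = √((1 − β)/(1 + β)) for an approaching source ⇒ β = (1 − r²)/(1 + r²) with r = λ'/λ₀.
β = (1 − 0.3004)/(1 + 0.3004) ≈ 0.538.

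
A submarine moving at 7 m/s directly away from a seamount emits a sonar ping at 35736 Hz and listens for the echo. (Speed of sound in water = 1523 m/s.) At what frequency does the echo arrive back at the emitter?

35409 Hz

The seamount receives the sound from a moving source: f₁ = f₀ · v/(v + v_e) = 35736 × 1523/1530 ≈ 35573 Hz.
On the return leg the submarine is a moving observer: f₂ = f₁ · (v − v_e)/v = 35573 × 1516/1523 ≈ 35409 Hz.
Equivalently f₂ = f₀ · (v − v_e)/(v + v_e).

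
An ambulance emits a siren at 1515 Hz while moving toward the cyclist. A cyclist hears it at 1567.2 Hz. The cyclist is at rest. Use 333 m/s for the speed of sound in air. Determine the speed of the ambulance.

11.1 m/s

f' = f · v/(v − v_s) ⇒ v_s = v · |1 − f/f'|.
v_s = 333 × |1 − 1515/1567.2| = 333 × 0.03331 ≈ 11.1 m/s.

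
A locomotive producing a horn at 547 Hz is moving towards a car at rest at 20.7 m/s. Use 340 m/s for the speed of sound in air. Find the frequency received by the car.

582 Hz

With the source moving toward a stationary observer, f' = f · v/(v − v_s).
f' = 547 × 340/(340 − 20.7) = 547 × 340/319.3 ≈ 582 Hz.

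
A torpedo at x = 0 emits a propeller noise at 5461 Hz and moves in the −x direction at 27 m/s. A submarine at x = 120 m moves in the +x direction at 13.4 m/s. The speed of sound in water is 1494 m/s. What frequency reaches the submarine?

5316 Hz

The observer lies on the +x side, so the source is heading away from the observer and the observer is heading away from the source.
General Doppler shift: f' = f · (v − v_o)/(v + v_s).
f' = 5461 × (1494 − 13.4)/(1494 + 27) = 5461 × 1480.6/1521 ≈ 5316 Hz.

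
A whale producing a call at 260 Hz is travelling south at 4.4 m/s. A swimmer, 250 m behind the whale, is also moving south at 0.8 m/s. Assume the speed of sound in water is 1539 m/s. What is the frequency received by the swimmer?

The swimmer is behind, so the whale is moving away from it while the swimmer is moving toward the whale.
General Doppler shift: f' = f · (v + v_o)/(v + v_s).
f' = 260 × (1539 + 0.8)/(1539 + 4.4) = 260 × 1539.8/1543.4 ≈ 259 Hz.

259 Hz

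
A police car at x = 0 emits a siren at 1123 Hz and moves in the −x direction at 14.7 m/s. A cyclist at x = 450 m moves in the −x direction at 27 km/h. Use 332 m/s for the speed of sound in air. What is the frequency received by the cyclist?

1100 Hz

27 km/h = 7.5 m/s.
The observer lies on the +x side, so the source is heading away from the observer and the observer is heading toward the source.
With source receding and observer approaching, f' = f · (v + v_o)/(v + v_s).
f' = 1123 × (332 + 7.5)/(332 + 14.7) = 1123 × 339.5/346.7 ≈ 1100 Hz.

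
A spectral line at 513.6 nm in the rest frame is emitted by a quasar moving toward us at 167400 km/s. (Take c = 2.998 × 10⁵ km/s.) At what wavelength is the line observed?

273.4 nm

β = v/c = 167400/299800 = 0.5584.
Relativistic Doppler for wavelength: λ' = λ₀ · √((1 − β)/(1 + β)).
λ' = 513.6 × √(0.4416/1.5584) = 513.6 × 0.53234 ≈ 273.4 nm.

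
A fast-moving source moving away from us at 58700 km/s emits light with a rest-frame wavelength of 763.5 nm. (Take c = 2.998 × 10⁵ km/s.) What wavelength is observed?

931.0 nm

β = v/c = 58700/299800 = 0.1958.
Relativistic Doppler for wavelength: λ' = λ₀ · √((1 + β)/(1 − β)).
λ' = 763.5 × √(1.1958/0.8042) = 763.5 × 1.21940 ≈ 931.0 nm.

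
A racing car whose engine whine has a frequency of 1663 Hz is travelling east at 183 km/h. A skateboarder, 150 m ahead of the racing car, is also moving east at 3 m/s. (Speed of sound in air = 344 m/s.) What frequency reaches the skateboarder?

183 km/h = 50.83 m/s.
The skateboarder is ahead, so the racing car is moving toward it while the skateboarder is moving away from the racing car.
Both move, so f' = f · (v − v_o)/(v − v_s).
f' = 1663 × (344 − 3)/(344 − 50.83) = 1663 × 341/293.17 ≈ 1934 Hz.

1934 Hz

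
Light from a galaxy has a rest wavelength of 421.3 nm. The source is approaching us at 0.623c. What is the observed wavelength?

203.0 nm

Relativistic Doppler for wavelength: λ' = λ₀ · √((1 − β)/(1 + β)).
λ' = 421.3 × √(0.3770/1.6230) = 421.3 × 0.48196 ≈ 203.0 nm.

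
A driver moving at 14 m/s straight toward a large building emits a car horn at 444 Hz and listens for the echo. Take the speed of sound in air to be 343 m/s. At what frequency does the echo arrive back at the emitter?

482 Hz

The large building receives the sound from a moving source: f₁ = f₀ · v/(v − v_e) = 444 × 343/329 ≈ 463 Hz.
On the return leg the driver is a moving observer: f₂ = f₁ · (v + v_e)/v = 463 × 357/343 ≈ 482 Hz.
Equivalently f₂ = f₀ · (v + v_e)/(v − v_e).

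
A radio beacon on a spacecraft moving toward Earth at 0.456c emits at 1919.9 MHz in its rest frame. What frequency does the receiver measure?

3140.9 MHz

Relativistic Doppler for frequency: f' = f₀ · √((1 + β)/(1 − β)).
f' = 1919.9 × √(1.4560/0.5440) = 1919.9 × 1.63599 ≈ 3140.9 MHz.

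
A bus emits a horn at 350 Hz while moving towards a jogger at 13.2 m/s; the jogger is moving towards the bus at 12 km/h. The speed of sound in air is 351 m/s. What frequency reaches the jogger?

367 Hz

12 km/h = 3.333 m/s.
With source approaching and observer approaching, f' = f · (v + v_o)/(v − v_s).
f' = 350 × (351 + 3.333)/(351 − 13.2) = 350 × 354.33/337.8 ≈ 367 Hz.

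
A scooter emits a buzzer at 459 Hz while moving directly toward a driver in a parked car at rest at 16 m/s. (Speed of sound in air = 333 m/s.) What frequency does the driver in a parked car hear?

Only the source moves, toward the listener, so f' = f · v/(v − v_s).
f' = 459 × 333/(333 − 16) = 459 × 333/317 ≈ 482 Hz.

482 Hz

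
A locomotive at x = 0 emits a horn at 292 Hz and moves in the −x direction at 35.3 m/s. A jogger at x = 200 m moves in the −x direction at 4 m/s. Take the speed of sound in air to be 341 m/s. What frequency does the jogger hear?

The observer lies on the +x side, so the source is heading away from the observer and the observer is heading toward the source.
With source receding and observer approaching, f' = f · (v + v_o)/(v + v_s).
f' = 292 × (341 + 4)/(341 + 35.3) = 292 × 345/376.3 ≈ 268 Hz.

268 Hz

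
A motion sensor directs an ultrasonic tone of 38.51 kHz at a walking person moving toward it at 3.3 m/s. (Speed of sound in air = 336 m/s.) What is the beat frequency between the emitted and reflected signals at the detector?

The walking person first receives the wave as a moving observer: f₁ = f₀ · (v + u)/v = 38.51 × (336 + 3.3)/336 ≈ 38.888 kHz.
The reflection then acts as a moving source: f₂ = f₁ · v/(v − u) ≈ 39.274 kHz.
Beat frequency (with f₀ = 38510 Hz): |f₂ − f₀| = 2u·f₀/(v − u) = 2 × 3.3 × 38510/332.7 ≈ 764 Hz.

764 Hz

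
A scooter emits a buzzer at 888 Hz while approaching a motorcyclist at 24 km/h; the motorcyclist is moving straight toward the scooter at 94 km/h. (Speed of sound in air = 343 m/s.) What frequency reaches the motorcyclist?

975 Hz

24 km/h = 6.667 m/s; 94 km/h = 26.11 m/s.
Both move, so f' = f · (v + v_o)/(v − v_s).
f' = 888 × (343 + 26.11)/(343 − 6.667) = 888 × 369.11/336.33 ≈ 975 Hz.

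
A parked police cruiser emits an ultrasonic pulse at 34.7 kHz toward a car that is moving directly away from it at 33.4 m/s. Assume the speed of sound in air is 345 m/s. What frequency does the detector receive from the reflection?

28.6 kHz

The car first receives the wave as a moving observer: f₁ = f₀ · (v − u)/v = 34.7 × (345 − 33.4)/345 ≈ 31.3 kHz.
On reflection it acts as a source moving away from the stationary detector: f₂ = f₁ · v/(v + u) = 31.3 × 345/378.4 ≈ 28.6 kHz.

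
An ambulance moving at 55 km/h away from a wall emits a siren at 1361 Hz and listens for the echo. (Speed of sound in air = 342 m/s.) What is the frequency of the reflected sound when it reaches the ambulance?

1245 Hz

55 km/h = 15.28 m/s.
The wall receives the sound from a moving source: f₁ = f₀ · v/(v + v_e) = 1361 × 342/357.28 ≈ 1303 Hz.
On the return leg the ambulance is a moving observer: f₂ = f₁ · (v − v_e)/v = 1303 × 326.72/342 ≈ 1245 Hz.
Equivalently f₂ = f₀ · (v − v_e)/(v + v_e).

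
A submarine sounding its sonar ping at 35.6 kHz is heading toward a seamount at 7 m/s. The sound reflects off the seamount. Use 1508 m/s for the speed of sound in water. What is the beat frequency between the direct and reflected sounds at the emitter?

332 Hz

The seamount receives the sound from a moving source: f₁ = f₀ · v/(v − v_e) = 35.6 × 1508/1501 ≈ 35.766 kHz.
On the return leg the submarine is a moving observer: f₂ = f₁ · (v + v_e)/v = 35.766 × 1515/1508 ≈ 35.932 kHz.
Equivalently f₂ = f₀ · (v + v_e)/(v − v_e).
Beat against the emitted tone (with f₀ = 35600 Hz): |f₂ − f₀| = 2v_e·f₀/(v − v_e) = 2 × 7 × 35600/1501 ≈ 332 Hz.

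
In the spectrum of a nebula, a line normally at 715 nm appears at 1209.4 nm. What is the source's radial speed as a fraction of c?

0.482c

λ'/λ₀ = 1.6915 > 1 (redshift), so the source is receding.
λ'/λ₀ = √((1 + β)/(1 − β)) for a receding source ⇒ β = (r² − 1)/(r² + 1) with r = λ'/λ₀.
β = (2.8611 − 1)/(2.8611 + 1) ≈ 0.482.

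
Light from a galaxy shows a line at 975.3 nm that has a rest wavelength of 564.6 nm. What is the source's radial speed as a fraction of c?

0.498

λ'/λ₀ = 1.7274 > 1 (redshift), so the source is receding.
λ'/λ₀ = √((1 + β)/(1 − β)) for a receding source ⇒ β = (r² − 1)/(r² + 1) with r = λ'/λ₀.
β = (2.9840 − 1)/(2.9840 + 1) ≈ 0.498.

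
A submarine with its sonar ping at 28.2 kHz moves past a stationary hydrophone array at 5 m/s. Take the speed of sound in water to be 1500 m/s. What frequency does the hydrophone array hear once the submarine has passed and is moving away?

Receding: f₂ = f · v/(v + v_s) = 28.2 × 1500/1505 ≈ 28.1 kHz.

28.1 kHz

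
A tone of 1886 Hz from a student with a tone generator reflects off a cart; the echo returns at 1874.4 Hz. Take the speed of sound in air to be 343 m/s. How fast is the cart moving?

Double Doppler shift off a moving reflector: f₂ = f₀ · (v + u)/(v − u) (u > 0 toward emitter).
Rearranging, u = v · (f₂ − f₀)/(f₂ + f₀) = 343 × -11.6/3760.4 ≈ -1.06 m/s.
So the cart is moving at 1.06 m/s away from the emitter.

1.06 m/s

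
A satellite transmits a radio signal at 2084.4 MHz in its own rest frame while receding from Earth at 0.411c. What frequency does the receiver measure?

Relativistic Doppler for frequency: f' = f₀ · √((1 − β)/(1 + β)).
f' = 2084.4 × √(0.5890/1.4110) = 2084.4 × 0.64609 ≈ 1346.7 MHz.

1346.7 MHz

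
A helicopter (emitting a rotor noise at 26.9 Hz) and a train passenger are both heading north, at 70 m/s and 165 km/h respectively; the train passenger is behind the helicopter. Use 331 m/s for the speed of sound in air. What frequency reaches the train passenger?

165 km/h = 45.83 m/s.
The train passenger is behind, so the helicopter is moving away from it while the train passenger is moving toward the helicopter.
With source receding and observer approaching, f' = f · (v + v_o)/(v + v_s).
f' = 26.9 × (331 + 45.83)/(331 + 70) = 26.9 × 376.83/401 ≈ 25.3 Hz.

25.3 Hz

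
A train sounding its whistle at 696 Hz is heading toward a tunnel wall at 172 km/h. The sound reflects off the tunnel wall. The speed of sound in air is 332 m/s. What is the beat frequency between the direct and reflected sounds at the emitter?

172 km/h = 47.78 m/s.
The tunnel wall receives the sound from a moving source: f₁ = f₀ · v/(v − v_e) = 696 × 332/284.22 ≈ 813 Hz.
On the return leg the train is a moving observer: f₂ = f₁ · (v + v_e)/v = 813 × 379.78/332 ≈ 930 Hz.
Beat against the emitted tone: |f₂ − f₀| = 2v_e·f₀/(v − v_e) = 2 × 47.78 × 696/284.22 ≈ 234 Hz.

234 Hz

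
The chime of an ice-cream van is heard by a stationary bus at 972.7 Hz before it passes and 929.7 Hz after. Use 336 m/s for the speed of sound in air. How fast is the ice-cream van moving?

f₁/f₂ = (v + v_s)/(v − v_s), so v_s = v · (f₁ − f₂)/(f₁ + f₂).
v_s = 336 × (972.7 − 929.7)/(972.7 + 929.7) = 336 × 43.0/1902.4 ≈ 7.6 m/s.

7.6 m/s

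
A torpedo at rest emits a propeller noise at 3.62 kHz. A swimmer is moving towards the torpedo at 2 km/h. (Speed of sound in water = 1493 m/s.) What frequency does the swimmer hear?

2 km/h = 0.5556 m/s.
Only the observer moves, toward the source, so f' = f · (v + v_o)/v.
f' = 3.62 × (1493 + 0.5556)/1493 = 3.62 × 1493.6/1493 ≈ 3.62 kHz.

3.62 kHz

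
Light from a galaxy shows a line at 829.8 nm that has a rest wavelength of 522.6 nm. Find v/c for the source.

λ'/λ₀ = 1.5878 > 1 (redshift), so the source is receding.
λ'/λ₀ = √((1 + β)/(1 − β)) for a receding source ⇒ β = (r² − 1)/(r² + 1) with r = λ'/λ₀.
β = (2.5212 − 1)/(2.5212 + 1) ≈ 0.432.

0.432c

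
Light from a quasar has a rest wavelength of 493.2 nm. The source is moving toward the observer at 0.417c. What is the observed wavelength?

Relativistic Doppler for wavelength: λ' = λ₀ · √((1 − β)/(1 + β)).
λ' = 493.2 × √(0.5830/1.4170) = 493.2 × 0.64143 ≈ 316.4 nm.

316.4 nm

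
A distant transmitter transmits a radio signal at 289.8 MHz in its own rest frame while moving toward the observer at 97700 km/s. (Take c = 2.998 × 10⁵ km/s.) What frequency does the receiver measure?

β = v/c = 97700/299800 = 0.3259.
Relativistic Doppler for frequency: f' = f₀ · √((1 + β)/(1 − β)).
f' = 289.8 × √(1.3259/0.6741) = 289.8 × 1.40244 ≈ 406.4 MHz.

406.4 MHz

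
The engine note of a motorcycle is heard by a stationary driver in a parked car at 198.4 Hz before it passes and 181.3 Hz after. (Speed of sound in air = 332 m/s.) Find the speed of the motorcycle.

f₁/f₂ = (v + v_s)/(v − v_s), so v_s = v · (f₁ − f₂)/(f₁ + f₂).
v_s = 332 × (198.4 − 181.3)/(198.4 + 181.3) = 332 × 17.1/379.7 ≈ 15.0 m/s.

15.0 m/s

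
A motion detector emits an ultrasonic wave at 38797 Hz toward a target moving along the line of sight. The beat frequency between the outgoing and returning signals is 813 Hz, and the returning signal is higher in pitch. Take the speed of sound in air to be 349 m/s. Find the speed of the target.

3.6 m/s

Double Doppler shift off a moving reflector: f₂ = f₀ · (v + u)/(v − u) (u > 0 toward emitter).
Returning signal is higher, so f₂ = f₀ + Δf = 38797 + 813 = 39610 Hz.
Rearranging, u = v · (f₂ − f₀)/(f₂ + f₀) = 349 × 813/78407 ≈ 3.6 m/s.
So the target is moving at 3.6 m/s toward the emitter.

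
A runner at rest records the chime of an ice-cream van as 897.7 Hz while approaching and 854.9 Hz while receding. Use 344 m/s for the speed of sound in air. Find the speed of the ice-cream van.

8.4 m/s

f₁/f₂ = (v + v_s)/(v − v_s), so v_s = v · (f₁ − f₂)/(f₁ + f₂).
v_s = 344 × (897.7 − 854.9)/(897.7 + 854.9) = 344 × 42.8/1752.6 ≈ 8.4 m/s.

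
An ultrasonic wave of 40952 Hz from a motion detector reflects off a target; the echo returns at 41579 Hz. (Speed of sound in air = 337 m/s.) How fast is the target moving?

2.56 m/s

Double Doppler shift off a moving reflector: f₂ = f₀ · (v + u)/(v − u) (u > 0 toward emitter).
Rearranging, u = v · (f₂ − f₀)/(f₂ + f₀) = 337 × 627/82531 ≈ 2.56 m/s.
So the target is moving at 2.56 m/s toward the emitter.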